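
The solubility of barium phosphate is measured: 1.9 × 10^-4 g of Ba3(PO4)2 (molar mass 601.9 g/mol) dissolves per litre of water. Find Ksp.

Ksp = 3.4 × 10^-31

Molar solubility s = (1.9 × 10^-4 g/L) / (601.9 g/mol) = 3.16 × 10^-7 M.
Ba3(PO4)2(s) <=> 3 Ba^2+(aq) + 2 PO4^3-(aq)
Let s = molar solubility. Then [Ba^2+] = 3s and [PO4^3-] = 2s.
Ksp = [Ba^2+]^3[PO4^3-]^2
Ksp = (3s)^3(2s)^2 = 108s^5
With s = 3.16 x 10^-7: Ksp = 3.4 × 10^-31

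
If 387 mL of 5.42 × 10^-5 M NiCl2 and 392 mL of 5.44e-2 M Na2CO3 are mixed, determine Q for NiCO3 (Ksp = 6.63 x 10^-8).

Q = 7.37 × 10^-7

Total volume = 387 + 392 = 779 mL.
[Ni^2+] = 5.42 × 10^-5 × (387/779) = 2.693 × 10^-5 M
[CO3^2-] = 5.44 x 10^-2 × (392/779) = 2.737 × 10^-2 M
NiCO3(s) ⇌ Ni^2+(aq) + CO3^2-(aq), so Q = [Ni^2+][CO3^2-]
Q = (2.693 × 10^-5)(2.737 × 10^-2) = 7.37 × 10^-7
Q > Ksp, so NiCO3 will precipitate.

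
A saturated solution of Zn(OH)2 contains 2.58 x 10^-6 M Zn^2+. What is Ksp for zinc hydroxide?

Zn(OH)2(s) ⇌ Zn^2+ + 2 OH^-
Stoichiometry gives [OH^-] = (2/1)[Zn^2+] = 5.160 x 10^-6 M.
Ksp = [Zn^2+][OH^-]^2
Ksp = 2.58 x 10^-6 × (5.160 × 10^-6)^2 = 6.87 × 10^-17

Ksp ≈ 6.87 × 10^-17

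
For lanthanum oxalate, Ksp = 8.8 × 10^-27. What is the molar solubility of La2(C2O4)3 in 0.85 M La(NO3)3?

7.7e-10 M

La2(C2O4)3(s) ⇌ 2 La^3+ + 3 C2O4^2-
Ksp = [La^3+]^2[C2O4^2-]^3
Let s be the molar solubility in this solution. [La^3+] = 0.85 + 2s ≈ 0.85, [C2O4^2-] = 3s (Ksp is small, so little additional dissolves).
Ksp ≈ (0.85)^2 × (3s)^3
s = 7.7 × 10^-10 M
Check: 2s = 1.5 × 10^-9 ≪ 0.85, so the approximation is valid.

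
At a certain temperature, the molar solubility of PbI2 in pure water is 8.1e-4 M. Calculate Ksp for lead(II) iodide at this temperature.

Ksp = 2.1e-9

PbI2(s) <=> Pb^2+(aq) + 2 I^-(aq)
If s mol/L of PbI2 dissolves, [Pb^2+] = s and [I^-] = 2s.
Ksp = [Pb^2+][I^-]^2
Substituting: Ksp = s(2s)^2 = 4s^3
Ksp = 4 × (8.1 x 10^-4)^3 = 2.1 x 10^-9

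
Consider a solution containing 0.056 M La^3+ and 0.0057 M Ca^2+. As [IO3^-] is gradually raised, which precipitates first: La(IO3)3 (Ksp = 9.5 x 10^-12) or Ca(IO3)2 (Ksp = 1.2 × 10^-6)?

La(IO3)3

Precipitation of each salt starts when its ion product equals its Ksp.
For La(IO3)3: 9.5 x 10^-12 = 0.056 × [IO3^-]^3  ⇒  [IO3^-] = 5.5 × 10^-4 M.
For Ca(IO3)2: 1.2 × 10^-6 = 0.0057 × [IO3^-]^2  ⇒  [IO3^-] = 1.5 × 10^-2 M.
The salt with the lower threshold [IO3^-] precipitates first: La(IO3)3.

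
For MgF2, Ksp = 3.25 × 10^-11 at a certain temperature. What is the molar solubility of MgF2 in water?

MgF2(s) ⇌ Mg^2+(aq) + 2 F^-(aq)
Ksp = [Mg^2+][F^-]^2
If s mol/L of MgF2 dissolves, [Mg^2+] = s and [F^-] = 2s.
So Ksp = s × (2s)^2 = 4s^3
Solving, s = (3.25 × 10^-11/4)^(1/3) = 2.01 x 10^-4 M

s ≈ 2.01 × 10^-4 M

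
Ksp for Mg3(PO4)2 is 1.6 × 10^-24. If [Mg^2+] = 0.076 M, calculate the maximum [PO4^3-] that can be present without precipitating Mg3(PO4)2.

Mg3(PO4)2(s) <=> 3 Mg^2+ + 2 PO4^3-
Ksp = [Mg^2+]^3[PO4^3-]^2
Precipitation begins when Q = Ksp. With [Mg^2+] = 0.076 M:
1.6 × 10^-24 = (0.076)^3 × [PO4^3-]^2
[PO4^3-] = (1.6 × 10^-24 / 4.39 x 10^-4)^(1/2) = 6.0 × 10^-11 M

[PO4^3-] ≈ 6.0e-11 M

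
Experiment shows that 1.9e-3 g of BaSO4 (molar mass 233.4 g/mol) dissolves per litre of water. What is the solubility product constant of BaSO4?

Ksp = 6.6 × 10^-11

Molar solubility s = (1.9 × 10^-3 g/L) / (233.4 g/mol) = 8.14 × 10^-6 M.
BaSO4(s) ⇌ Ba^2+(aq) + SO4^2-(aq)
If s mol/L of BaSO4 dissolves, [Ba^2+] = s and [SO4^2-] = s.
Ksp = [Ba^2+][SO4^2-]
Ksp = (s)(s) = s^2
With s = 8.14 x 10^-6: Ksp = 6.6 x 10^-11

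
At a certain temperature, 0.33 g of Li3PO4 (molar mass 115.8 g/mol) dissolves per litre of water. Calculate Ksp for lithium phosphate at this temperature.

Molar solubility s = (3.3 x 10^-1 g/L) / (115.8 g/mol) = 2.85 × 10^-3 M.
Li3PO4(s) ⇌ 3 Li^+ + PO4^3-
With molar solubility s: [Li^+] = 3s, [PO4^3-] = s.
Ksp = [Li^+]^3[PO4^3-]
Ksp = (3s)^3s = 27s^4
With s = 2.85 × 10^-3: Ksp = 1.8 × 10^-9

Ksp ≈ 1.8 × 10^-9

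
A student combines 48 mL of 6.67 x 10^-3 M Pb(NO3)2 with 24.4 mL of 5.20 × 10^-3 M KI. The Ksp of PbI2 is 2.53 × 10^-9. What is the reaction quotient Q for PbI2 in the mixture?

1.36 × 10^-8

Total volume = 48 + 24.4 = 72.4 mL.
[Pb^2+] = 6.67 x 10^-3 × (48/72.4) = 4.422 × 10^-3 M
[I^-] = 5.20 × 10^-3 × (24.4/72.4) = 1.752 x 10^-3 M
PbI2(s) ⇌ Pb^2+ + 2 I^-, so Q = [Pb^2+][I^-]^2
Q = (4.422 x 10^-3)(1.752 × 10^-3)^2 = 1.36 × 10^-8
Q > Ksp, so PbI2 will precipitate.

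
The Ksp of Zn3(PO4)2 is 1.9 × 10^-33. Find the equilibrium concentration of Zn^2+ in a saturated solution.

Zn3(PO4)2(s) ⇌ 3 Zn^2+ + 2 PO4^3-
Ksp = [Zn^2+]^3[PO4^3-]^2
With molar solubility s: [Zn^2+] = 3s, [PO4^3-] = 2s.
So Ksp = (3s)^3 × (2s)^2 = 108s^5
Solving, s = (1.9 × 10^-33/108)^(1/5) = 1.12 × 10^-7 M
[Zn^2+] = 3s = 3.4 × 10^-7 M

[Zn^2+] ≈ 3.4e-7 M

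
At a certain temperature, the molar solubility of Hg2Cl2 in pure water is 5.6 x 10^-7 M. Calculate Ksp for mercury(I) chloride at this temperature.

Ksp = 7.0 × 10^-19

Hg2Cl2(s) ⇌ Hg2^2+(aq) + 2 Cl^-(aq)
With molar solubility s: [Hg2^2+] = s, [Cl^-] = 2s.
Ksp = [Hg2^2+][Cl^-]^2
Substituting: Ksp = s(2s)^2 = 4s^3
Ksp = 4 × (5.6 × 10^-7)^3 = 7.0 x 10^-19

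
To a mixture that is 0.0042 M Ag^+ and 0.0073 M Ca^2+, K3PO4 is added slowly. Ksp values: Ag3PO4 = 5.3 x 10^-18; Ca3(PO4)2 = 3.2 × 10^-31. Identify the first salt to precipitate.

Ca3(PO4)2

Precipitation of each salt starts when its ion product equals its Ksp.
For Ag3PO4: 5.3 x 10^-18 = (0.0042)^3 × [PO4^3-]  ⇒  [PO4^3-] = 7.2 x 10^-11 M.
For Ca3(PO4)2: 3.2 × 10^-31 = (0.0073)^3 × [PO4^3-]^2  ⇒  [PO4^3-] = 9.1 x 10^-13 M.
The salt with the lower threshold [PO4^3-] precipitates first: Ca3(PO4)2.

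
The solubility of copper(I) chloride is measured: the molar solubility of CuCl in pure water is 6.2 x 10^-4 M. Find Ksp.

Ksp ≈ 3.8 × 10^-7

CuCl(s) ⇌ Cu^+ + Cl^-
Let s = molar solubility. Then [Cu^+] = s and [Cl^-] = s.
Ksp = [Cu^+][Cl^-]
Ksp = s^2
Ksp = (6.2 x 10^-4)^2 = 3.8 × 10^-7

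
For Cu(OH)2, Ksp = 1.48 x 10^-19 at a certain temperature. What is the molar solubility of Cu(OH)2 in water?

Cu(OH)2(s) <=> Cu^2+(aq) + 2 OH^-(aq)
Ksp = [Cu^2+][OH^-]^2
For each mole of Cu(OH)2 that dissolves: [Cu^2+] = s, [OH^-] = 2s.
So Ksp = s × (2s)^2 = 4s^3
s = (1.48 x 10^-19 / 4)^(1/3) = 3.33 x 10^-7 M

s ≈ 3.33e-7 M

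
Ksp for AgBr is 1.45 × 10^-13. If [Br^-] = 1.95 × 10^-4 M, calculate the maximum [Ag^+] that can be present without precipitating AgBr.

7.44 x 10^-10 M

AgBr(s) <=> Ag^+ + Br^-
Ksp = [Ag^+][Br^-]
Precipitation begins when Q = Ksp. With [Br^-] = 1.95 × 10^-4 M:
1.45 × 10^-13 = (1.95 × 10^-4) × [Ag^+]
[Ag^+] = (1.45 × 10^-13 / 1.95 x 10^-4) = 7.44 × 10^-10 M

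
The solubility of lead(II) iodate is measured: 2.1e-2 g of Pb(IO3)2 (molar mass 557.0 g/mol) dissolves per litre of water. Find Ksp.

Ksp = 2.1 × 10^-13

Molar solubility s = (2.1 × 10^-2 g/L) / (557.0 g/mol) = 3.77 x 10^-5 M.
Pb(IO3)2(s) <=> Pb^2+ + 2 IO3^-
With molar solubility s: [Pb^2+] = s, [IO3^-] = 2s.
Ksp = [Pb^2+][IO3^-]^2
So Ksp = s × (2s)^2 = 4s^3
With s = 3.77 × 10^-5: Ksp = 2.1 x 10^-13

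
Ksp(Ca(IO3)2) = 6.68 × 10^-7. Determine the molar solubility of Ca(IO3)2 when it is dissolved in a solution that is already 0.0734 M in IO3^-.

Ca(IO3)2(s) ⇌ Ca^2+ + 2 IO3^-
Ksp = [Ca^2+][IO3^-]^2
Let s be the molar solubility in this solution. [Ca^2+] = s, [IO3^-] = 0.0734 + 2s ≈ 0.0734 (Ksp is small, so little additional dissolves).
Ksp ≈ s × (0.0734)^2
s = 1.24 × 10^-4 M
Check: 2s = 2.5 × 10^-4 ≪ 0.0734, so the approximation is valid.

1.24e-4 M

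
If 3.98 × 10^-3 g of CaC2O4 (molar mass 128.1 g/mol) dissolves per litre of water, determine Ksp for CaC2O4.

Ksp = 9.65e-10

Molar solubility s = (3.98 x 10^-3 g/L) / (128.1 g/mol) = 3.107 x 10^-5 M.
CaC2O4(s) <=> Ca^2+(aq) + C2O4^2-(aq)
For each mole of CaC2O4 that dissolves: [Ca^2+] = s, [C2O4^2-] = s.
Ksp = [Ca^2+][C2O4^2-]
Ksp = (s)(s) = s^2
Ksp = (3.107 × 10^-5)^2 = 9.65 × 10^-10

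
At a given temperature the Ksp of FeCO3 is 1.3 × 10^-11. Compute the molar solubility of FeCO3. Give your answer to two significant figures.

FeCO3(s) ⇌ Fe^2+ + CO3^2-
Ksp = [Fe^2+][CO3^2-]
With molar solubility s: [Fe^2+] = s, [CO3^2-] = s.
Ksp = s × s = s^2
s = √(1.3 × 10^-11) = 3.6 × 10^-6 M

s ≈ 3.6e-6 M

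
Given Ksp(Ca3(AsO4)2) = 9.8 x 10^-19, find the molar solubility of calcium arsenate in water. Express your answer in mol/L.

9.8 × 10^-5 M

Ca3(AsO4)2(s) ⇌ 3 Ca^2+ + 2 AsO4^3-
Ksp = [Ca^2+]^3[AsO4^3-]^2
Let s = molar solubility. Then [Ca^2+] = 3s and [AsO4^3-] = 2s.
So Ksp = (3s)^3 × (2s)^2 = 108s^5
s = (9.8 x 10^-19 / 108)^(1/5) = 9.8 x 10^-5 M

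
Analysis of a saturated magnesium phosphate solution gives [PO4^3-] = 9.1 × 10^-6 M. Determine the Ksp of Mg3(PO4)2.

Mg3(PO4)2(s) <=> 3 Mg^2+(aq) + 2 PO4^3-(aq)
Stoichiometry gives [Mg^2+] = (3/2)[PO4^3-] = 1.37 × 10^-5 M.
Ksp = [Mg^2+]^3[PO4^3-]^2
Ksp = (1.37 × 10^-5)^3 × (9.1 x 10^-6)^2 = 2.1 x 10^-25

2.1 × 10^-25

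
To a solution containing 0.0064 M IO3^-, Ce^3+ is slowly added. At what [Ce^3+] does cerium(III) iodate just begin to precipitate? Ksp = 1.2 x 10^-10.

Ce(IO3)3(s) ⇌ Ce^3+(aq) + 3 IO3^-(aq)
Ksp = [Ce^3+][IO3^-]^3
Precipitation begins when Q = Ksp. With [IO3^-] = 0.0064 M:
1.2 x 10^-10 = (0.0064)^3 × [Ce^3+]
[Ce^3+] = (1.2 x 10^-10 / 2.62 x 10^-7) = 4.6 x 10^-4 M

[Ce^3+] = 4.6 × 10^-4 M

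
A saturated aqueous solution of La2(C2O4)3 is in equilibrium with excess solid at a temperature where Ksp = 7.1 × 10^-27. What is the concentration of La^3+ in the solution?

4.6e-6 M

La2(C2O4)3(s) ⇌ 2 La^3+ + 3 C2O4^2-
Ksp = [La^3+]^2[C2O4^2-]^3
Let s = molar solubility. Then [La^3+] = 2s and [C2O4^2-] = 3s.
Ksp = (2s)^2(3s)^3 = 108s^5
s^5 = 7.1 × 10^-27 / 108, so s = 2.31 × 10^-6 M
[La^3+] = 2s = 4.6 x 10^-6 M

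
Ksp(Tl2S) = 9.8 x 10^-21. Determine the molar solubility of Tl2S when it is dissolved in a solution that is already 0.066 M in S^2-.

s ≈ 1.9e-10 M

Tl2S(s) ⇌ 2 Tl^+(aq) + S^2-(aq)
Ksp = [Tl^+]^2[S^2-]
Let s be the molar solubility in this solution. [Tl^+] = 2s, [S^2-] = 0.066 + s ≈ 0.066 (Ksp is small, so little additional dissolves).
Ksp ≈ (2s)^2 × 0.066
s = 1.9 × 10^-10 M
Check: s = 1.9 x 10^-10 ≪ 0.066, so the approximation is valid.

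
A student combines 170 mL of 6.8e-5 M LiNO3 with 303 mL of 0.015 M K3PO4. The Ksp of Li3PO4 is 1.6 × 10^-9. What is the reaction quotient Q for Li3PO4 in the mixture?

Q = 1.4e-16

Total volume = 170 + 303 = 473 mL.
[Li^+] = 6.8 x 10^-5 × (170/473) = 2.44 × 10^-5 M
[PO4^3-] = 1.5 x 10^-2 × (303/473) = 9.61 × 10^-3 M
Li3PO4(s) ⇌ 3 Li^+ + PO4^3-, so Q = [Li^+]^3[PO4^3-]
Q = (2.44 x 10^-5)^3(9.61 × 10^-3) = 1.4 × 10^-16
Q < Ksp, so no precipitate of Li3PO4 forms.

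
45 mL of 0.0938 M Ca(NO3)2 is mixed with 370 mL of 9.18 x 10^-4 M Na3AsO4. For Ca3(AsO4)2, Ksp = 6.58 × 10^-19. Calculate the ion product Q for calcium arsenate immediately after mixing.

Q ≈ 7.05 × 10^-13

Total volume = 45 + 370 = 415 mL.
[Ca^2+] = 9.38 x 10^-2 × (45/415) = 1.017 x 10^-2 M
[AsO4^3-] = 9.18 x 10^-4 × (370/415) = 8.185 × 10^-4 M
Ca3(AsO4)2(s) <=> 3 Ca^2+ + 2 AsO4^3-, so Q = [Ca^2+]^3[AsO4^3-]^2
Q = (1.017 × 10^-2)^3(8.185 × 10^-4)^2 = 7.05 x 10^-13
Q > Ksp, so Ca3(AsO4)2 will precipitate.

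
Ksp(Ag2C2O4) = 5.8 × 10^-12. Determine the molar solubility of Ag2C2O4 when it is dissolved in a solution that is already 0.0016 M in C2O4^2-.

s ≈ 3.0 × 10^-5 M

Ag2C2O4(s) <=> 2 Ag^+ + C2O4^2-
Ksp = [Ag^+]^2[C2O4^2-]
If s mol/L dissolves here, [Ag^+] = 2s, [C2O4^2-] = 0.0016 + s ≈ 0.0016 (Ksp is small, so little additional dissolves).
Ksp ≈ (2s)^2 × 0.0016
s = 3.0 × 10^-5 M
Check: s = 3.0 × 10^-5 ≪ 0.0016, so the approximation is valid.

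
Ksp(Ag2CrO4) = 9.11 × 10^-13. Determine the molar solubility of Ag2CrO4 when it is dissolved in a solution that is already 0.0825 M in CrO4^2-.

s = 1.66 × 10^-6 M

Ag2CrO4(s) ⇌ 2 Ag^+ + CrO4^2-
Ksp = [Ag^+]^2[CrO4^2-]
Let s be the molar solubility in this solution. [Ag^+] = 2s, [CrO4^2-] = 0.0825 + s ≈ 0.0825 (since the CrO4^2- already present dominates).
Ksp ≈ (2s)^2 × 0.0825
s = 1.66 x 10^-6 M
Check: s = 1.7 × 10^-6 ≪ 0.0825, so the approximation is valid.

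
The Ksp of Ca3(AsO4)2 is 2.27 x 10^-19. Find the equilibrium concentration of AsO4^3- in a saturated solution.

[AsO4^3-] ≈ 1.46 x 10^-4 M

Ca3(AsO4)2(s) <=> 3 Ca^2+(aq) + 2 AsO4^3-(aq)
Ksp = [Ca^2+]^3[AsO4^3-]^2
If s mol/L of Ca3(AsO4)2 dissolves, [Ca^2+] = 3s and [AsO4^3-] = 2s.
So Ksp = (3s)^3 × (2s)^2 = 108s^5
s = (2.27 x 10^-19 / 108)^(1/5) = 7.320 × 10^-5 M
[AsO4^3-] = 2s = 1.46 x 10^-4 M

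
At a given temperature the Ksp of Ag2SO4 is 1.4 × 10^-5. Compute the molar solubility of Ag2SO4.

Ag2SO4(s) ⇌ 2 Ag^+ + SO4^2-
Ksp = [Ag^+]^2[SO4^2-]
For each mole of Ag2SO4 that dissolves: [Ag^+] = 2s, [SO4^2-] = s.
Ksp = (2s)^2s = 4s^3
Solving, s = (1.4 × 10^-5/4)^(1/3) = 1.5 x 10^-2 M

s ≈ 1.5 × 10^-2 M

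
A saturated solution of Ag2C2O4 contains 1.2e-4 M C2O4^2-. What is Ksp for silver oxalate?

6.9 × 10^-12

Ag2C2O4(s) ⇌ 2 Ag^+ + C2O4^2-
Stoichiometry gives [Ag^+] = (2/1)[C2O4^2-] = 2.40 x 10^-4 M.
Ksp = [Ag^+]^2[C2O4^2-]
Ksp = (2.40 × 10^-4)^2 × 1.2 x 10^-4 = 6.9 × 10^-12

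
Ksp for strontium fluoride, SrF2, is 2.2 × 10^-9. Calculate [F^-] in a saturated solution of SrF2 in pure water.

SrF2(s) <=> Sr^2+ + 2 F^-
Ksp = [Sr^2+][F^-]^2
With molar solubility s: [Sr^2+] = s, [F^-] = 2s.
So Ksp = s × (2s)^2 = 4s^3
s = (2.2 × 10^-9 / 4)^(1/3) = 8.19 × 10^-4 M
[F^-] = 2s = 1.6 × 10^-3 M

1.6 × 10^-3 M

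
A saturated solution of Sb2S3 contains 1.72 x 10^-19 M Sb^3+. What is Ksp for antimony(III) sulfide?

5.08 × 10^-94

Sb2S3(s) ⇌ 2 Sb^3+(aq) + 3 S^2-(aq)
Stoichiometry gives [S^2-] = (3/2)[Sb^3+] = 2.580 x 10^-19 M.
Ksp = [Sb^3+]^2[S^2-]^3
Ksp = (1.72 × 10^-19)^2 × (2.580 x 10^-19)^3 = 5.08 × 10^-94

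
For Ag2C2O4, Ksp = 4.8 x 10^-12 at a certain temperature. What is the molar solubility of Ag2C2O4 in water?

Ag2C2O4(s) ⇌ 2 Ag^+ + C2O4^2-
Ksp = [Ag^+]^2[C2O4^2-]
With molar solubility s: [Ag^+] = 2s, [C2O4^2-] = s.
So Ksp = (2s)^2 × s = 4s^3
s^3 = 4.8 x 10^-12 / 4, so s = 1.1 × 10^-4 M

1.1 x 10^-4 M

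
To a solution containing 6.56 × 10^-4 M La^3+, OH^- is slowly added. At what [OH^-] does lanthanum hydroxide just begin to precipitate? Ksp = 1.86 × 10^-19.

[OH^-] ≈ 6.57 × 10^-6 M

La(OH)3(s) ⇌ La^3+(aq) + 3 OH^-(aq)
Ksp = [La^3+][OH^-]^3
Precipitation begins when Q = Ksp. With [La^3+] = 6.56 × 10^-4 M:
1.86 × 10^-19 = (6.56 × 10^-4) × [OH^-]^3
[OH^-] = (1.86 × 10^-19 / 6.56 × 10^-4)^(1/3) = 6.57 × 10^-6 M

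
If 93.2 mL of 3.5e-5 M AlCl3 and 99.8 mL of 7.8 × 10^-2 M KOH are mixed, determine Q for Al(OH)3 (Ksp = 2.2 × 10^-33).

Q ≈ 1.1 × 10^-9

Total volume = 93.2 + 99.8 = 193 mL.
[Al^3+] = 3.5 x 10^-5 × (93.2/193) = 1.69 × 10^-5 M
[OH^-] = 7.8 × 10^-2 × (99.8/193) = 4.03 × 10^-2 M
Al(OH)3(s) ⇌ Al^3+(aq) + 3 OH^-(aq), so Q = [Al^3+][OH^-]^3
Q = (1.69 x 10^-5)(4.03 × 10^-2)^3 = 1.1 × 10^-9
Q > Ksp, so Al(OH)3 will precipitate.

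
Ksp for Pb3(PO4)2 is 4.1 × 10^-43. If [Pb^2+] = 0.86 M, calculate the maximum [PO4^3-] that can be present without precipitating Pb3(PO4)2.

[PO4^3-] = 8.0 × 10^-22 M

Pb3(PO4)2(s) ⇌ 3 Pb^2+(aq) + 2 PO4^3-(aq)
Ksp = [Pb^2+]^3[PO4^3-]^2
Precipitation begins when Q = Ksp. With [Pb^2+] = 0.86 M:
4.1 × 10^-43 = (0.86)^3 × [PO4^3-]^2
[PO4^3-] = (4.1 × 10^-43 / 6.36 × 10^-1)^(1/2) = 8.0 × 10^-22 M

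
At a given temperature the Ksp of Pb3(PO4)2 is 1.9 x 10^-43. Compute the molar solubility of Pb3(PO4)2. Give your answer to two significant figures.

Pb3(PO4)2(s) ⇌ 3 Pb^2+ + 2 PO4^3-
Ksp = [Pb^2+]^3[PO4^3-]^2
With molar solubility s: [Pb^2+] = 3s, [PO4^3-] = 2s.
So Ksp = (3s)^3 × (2s)^2 = 108s^5
s = (1.9 x 10^-43 / 108)^(1/5) = 1.1 × 10^-9 M

s = 1.1 x 10^-9 M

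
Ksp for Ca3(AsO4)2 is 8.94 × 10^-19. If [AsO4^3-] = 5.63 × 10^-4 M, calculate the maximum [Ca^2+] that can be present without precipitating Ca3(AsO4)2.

[Ca^2+] ≈ 1.41e-4 M

Ca3(AsO4)2(s) <=> 3 Ca^2+ + 2 AsO4^3-
Ksp = [Ca^2+]^3[AsO4^3-]^2
Precipitation begins when Q = Ksp. With [AsO4^3-] = 5.63 × 10^-4 M:
8.94 × 10^-19 = (5.63 × 10^-4)^2 × [Ca^2+]^3
[Ca^2+] = (8.94 × 10^-19 / 3.170 × 10^-7)^(1/3) = 1.41 x 10^-4 M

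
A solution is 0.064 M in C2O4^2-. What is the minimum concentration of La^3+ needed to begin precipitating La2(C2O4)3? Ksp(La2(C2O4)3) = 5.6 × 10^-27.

La2(C2O4)3(s) ⇌ 2 La^3+(aq) + 3 C2O4^2-(aq)
Ksp = [La^3+]^2[C2O4^2-]^3
Precipitation begins when Q = Ksp. With [C2O4^2-] = 0.064 M:
5.6 × 10^-27 = (0.064)^3 × [La^3+]^2
[La^3+] = (5.6 × 10^-27 / 2.62 × 10^-4)^(1/2) = 4.6 × 10^-12 M

4.6e-12 M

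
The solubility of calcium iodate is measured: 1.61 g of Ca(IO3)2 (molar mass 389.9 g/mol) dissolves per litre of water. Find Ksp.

Ksp = 2.82e-7

Molar solubility s = (1.61 g/L) / (389.9 g/mol) = 4.129 x 10^-3 M.
Ca(IO3)2(s) ⇌ Ca^2+ + 2 IO3^-
With molar solubility s: [Ca^2+] = s, [IO3^-] = 2s.
Ksp = [Ca^2+][IO3^-]^2
Ksp = s(2s)^2 = 4s^3
Ksp = 4 × (4.129 × 10^-3)^3 = 2.82 x 10^-7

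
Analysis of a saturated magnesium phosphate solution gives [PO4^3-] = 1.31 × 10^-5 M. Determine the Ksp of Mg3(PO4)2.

1.30 × 10^-24

Mg3(PO4)2(s) ⇌ 3 Mg^2+(aq) + 2 PO4^3-(aq)
Stoichiometry gives [Mg^2+] = (3/2)[PO4^3-] = 1.965 x 10^-5 M.
Ksp = [Mg^2+]^3[PO4^3-]^2
Ksp = (1.965 × 10^-5)^3 × (1.31 × 10^-5)^2 = 1.30 × 10^-24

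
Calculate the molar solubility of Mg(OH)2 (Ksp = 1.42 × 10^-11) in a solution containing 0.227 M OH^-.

s = 2.76 × 10^-10 M

Mg(OH)2(s) ⇌ Mg^2+ + 2 OH^-
Ksp = [Mg^2+][OH^-]^2
Let s = moles of Mg(OH)2 that dissolve per litre. [Mg^2+] = s, [OH^-] = 0.227 + 2s ≈ 0.227 (since the OH^- already present dominates).
Ksp ≈ s × (0.227)^2
s = 2.76 × 10^-10 M
Check: 2s = 5.5 × 10^-10 ≪ 0.227, so the approximation is valid.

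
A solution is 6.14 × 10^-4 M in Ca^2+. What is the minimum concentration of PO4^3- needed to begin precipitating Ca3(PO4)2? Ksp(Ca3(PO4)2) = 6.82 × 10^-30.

Ca3(PO4)2(s) <=> 3 Ca^2+(aq) + 2 PO4^3-(aq)
Ksp = [Ca^2+]^3[PO4^3-]^2
Precipitation begins when Q = Ksp. With [Ca^2+] = 6.14 × 10^-4 M:
6.82 × 10^-30 = (6.14 × 10^-4)^3 × [PO4^3-]^2
[PO4^3-] = (6.82 × 10^-30 / 2.315 × 10^-10)^(1/2) = 1.72 × 10^-10 M

[PO4^3-] = 1.72 x 10^-10 M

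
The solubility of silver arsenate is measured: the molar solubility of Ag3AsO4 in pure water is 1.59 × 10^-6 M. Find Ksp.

Ksp = 1.73 x 10^-22

Ag3AsO4(s) <=> 3 Ag^+ + AsO4^3-
With molar solubility s: [Ag^+] = 3s, [AsO4^3-] = s.
Ksp = [Ag^+]^3[AsO4^3-]
So Ksp = (3s)^3 × s = 27s^4
With s = 1.59 × 10^-6: Ksp = 1.73 × 10^-22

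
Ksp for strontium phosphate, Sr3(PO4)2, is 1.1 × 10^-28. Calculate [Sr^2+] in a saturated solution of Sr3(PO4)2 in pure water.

[Sr^2+] ≈ 3.0 × 10^-6 M

Sr3(PO4)2(s) ⇌ 3 Sr^2+(aq) + 2 PO4^3-(aq)
Ksp = [Sr^2+]^3[PO4^3-]^2
With molar solubility s: [Sr^2+] = 3s, [PO4^3-] = 2s.
So Ksp = (3s)^3 × (2s)^2 = 108s^5
s^5 = 1.1 × 10^-28 / 108, so s = 1.00 × 10^-6 M
[Sr^2+] = 3s = 3.0 x 10^-6 M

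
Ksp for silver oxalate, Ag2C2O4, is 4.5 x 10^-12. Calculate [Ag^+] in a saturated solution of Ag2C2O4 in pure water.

[Ag^+] ≈ 2.1e-4 M

Ag2C2O4(s) ⇌ 2 Ag^+(aq) + C2O4^2-(aq)
Ksp = [Ag^+]^2[C2O4^2-]
With molar solubility s: [Ag^+] = 2s, [C2O4^2-] = s.
Ksp = (2s)^2s = 4s^3
s = (4.5 x 10^-12 / 4)^(1/3) = 1.04 x 10^-4 M
[Ag^+] = 2s = 2.1 x 10^-4 M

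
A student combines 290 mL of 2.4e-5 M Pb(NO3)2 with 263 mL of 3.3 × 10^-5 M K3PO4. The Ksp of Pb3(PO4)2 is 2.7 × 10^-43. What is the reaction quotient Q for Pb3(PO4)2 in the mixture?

Total volume = 290 + 263 = 553 mL.
[Pb^2+] = 2.4 × 10^-5 × (290/553) = 1.26 × 10^-5 M
[PO4^3-] = 3.3 x 10^-5 × (263/553) = 1.57 × 10^-5 M
Pb3(PO4)2(s) <=> 3 Pb^2+ + 2 PO4^3-, so Q = [Pb^2+]^3[PO4^3-]^2
Q = (1.26 × 10^-5)^3(1.57 x 10^-5)^2 = 4.9 × 10^-25
Q > Ksp, so Pb3(PO4)2 will precipitate.

Q ≈ 4.9 × 10^-25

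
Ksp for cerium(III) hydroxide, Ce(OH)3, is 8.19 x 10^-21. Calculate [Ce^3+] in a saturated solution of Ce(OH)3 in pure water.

Ce(OH)3(s) ⇌ Ce^3+ + 3 OH^-
Ksp = [Ce^3+][OH^-]^3
For each mole of Ce(OH)3 that dissolves: [Ce^3+] = s, [OH^-] = 3s.
So Ksp = s × (3s)^3 = 27s^4
Solving, s = (8.19 x 10^-21/27)^(1/4) = 4.173 × 10^-6 M
[Ce^3+] = s = 4.17 x 10^-6 M

[Ce^3+] = 4.17e-6 M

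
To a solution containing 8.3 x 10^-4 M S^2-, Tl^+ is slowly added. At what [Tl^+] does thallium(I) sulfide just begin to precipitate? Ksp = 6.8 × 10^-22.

9.1 x 10^-10 M

Tl2S(s) ⇌ 2 Tl^+ + S^2-
Ksp = [Tl^+]^2[S^2-]
Precipitation begins when Q = Ksp. With [S^2-] = 8.3 x 10^-4 M:
6.8 × 10^-22 = (8.3 x 10^-4) × [Tl^+]^2
[Tl^+] = (6.8 × 10^-22 / 8.3 × 10^-4)^(1/2) = 9.1 × 10^-10 M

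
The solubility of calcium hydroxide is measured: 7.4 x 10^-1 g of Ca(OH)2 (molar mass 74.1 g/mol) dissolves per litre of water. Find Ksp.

Molar solubility s = (7.4 × 10^-1 g/L) / (74.1 g/mol) = 9.99 × 10^-3 M.
Ca(OH)2(s) ⇌ Ca^2+ + 2 OH^-
For each mole of Ca(OH)2 that dissolves: [Ca^2+] = s, [OH^-] = 2s.
Ksp = [Ca^2+][OH^-]^2
Ksp = s(2s)^2 = 4s^3
Ksp = 4 × (9.99 × 10^-3)^3 = 4.0 × 10^-6

Ksp ≈ 4.0 × 10^-6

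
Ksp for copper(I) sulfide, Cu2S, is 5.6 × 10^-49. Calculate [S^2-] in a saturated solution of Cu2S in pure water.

Cu2S(s) ⇌ 2 Cu^+ + S^2-
Ksp = [Cu^+]^2[S^2-]
Let s = molar solubility. Then [Cu^+] = 2s and [S^2-] = s.
So Ksp = (2s)^2 × s = 4s^3
s = (5.6 × 10^-49 / 4)^(1/3) = 5.19 × 10^-17 M
[S^2-] = s = 5.2 x 10^-17 M

[S^2-] = 5.2 x 10^-17 M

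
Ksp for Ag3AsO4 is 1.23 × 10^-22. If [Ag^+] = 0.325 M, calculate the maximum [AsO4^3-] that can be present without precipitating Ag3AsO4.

[AsO4^3-] ≈ 3.58 × 10^-21 M

Ag3AsO4(s) ⇌ 3 Ag^+(aq) + AsO4^3-(aq)
Ksp = [Ag^+]^3[AsO4^3-]
Precipitation begins when Q = Ksp. With [Ag^+] = 0.325 M:
1.23 × 10^-22 = (0.325)^3 × [AsO4^3-]
[AsO4^3-] = (1.23 × 10^-22 / 3.433 × 10^-2) = 3.58 × 10^-21 M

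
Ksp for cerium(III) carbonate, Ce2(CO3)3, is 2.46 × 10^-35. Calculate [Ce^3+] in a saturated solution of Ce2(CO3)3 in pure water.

Ce2(CO3)3(s) <=> 2 Ce^3+(aq) + 3 CO3^2-(aq)
Ksp = [Ce^3+]^2[CO3^2-]^3
With molar solubility s: [Ce^3+] = 2s, [CO3^2-] = 3s.
So Ksp = (2s)^2 × (3s)^3 = 108s^5
s^5 = 2.46 × 10^-35 / 108, so s = 4.694 × 10^-8 M
[Ce^3+] = 2s = 9.39 × 10^-8 M

9.39 × 10^-8 M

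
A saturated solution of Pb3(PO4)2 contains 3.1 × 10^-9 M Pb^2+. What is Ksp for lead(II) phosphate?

Pb3(PO4)2(s) <=> 3 Pb^2+(aq) + 2 PO4^3-(aq)
Stoichiometry gives [PO4^3-] = (2/3)[Pb^2+] = 2.07 x 10^-9 M.
Ksp = [Pb^2+]^3[PO4^3-]^2
Ksp = (3.1 × 10^-9)^3 × (2.07 x 10^-9)^2 = 1.3 × 10^-43

1.3e-43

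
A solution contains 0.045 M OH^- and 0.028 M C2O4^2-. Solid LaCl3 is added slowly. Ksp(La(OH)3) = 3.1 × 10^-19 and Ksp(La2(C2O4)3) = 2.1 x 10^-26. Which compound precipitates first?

Each salt begins to precipitate when Q = Ksp, i.e. when [La^3+] reaches its threshold.
For La(OH)3: 3.1 × 10^-19 = (0.045)^3 × [La^3+]  ⇒  [La^3+] = 3.4 × 10^-15 M.
For La2(C2O4)3: 2.1 x 10^-26 = (0.028)^3 × [La^3+]^2  ⇒  [La^3+] = 3.1 × 10^-11 M.
The salt with the lower threshold [La^3+] precipitates first: La(OH)3.

La(OH)3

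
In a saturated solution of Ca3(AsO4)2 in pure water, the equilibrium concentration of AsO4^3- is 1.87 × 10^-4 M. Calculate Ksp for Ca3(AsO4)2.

Ca3(AsO4)2(s) ⇌ 3 Ca^2+(aq) + 2 AsO4^3-(aq)
Stoichiometry gives [Ca^2+] = (3/2)[AsO4^3-] = 2.805 x 10^-4 M.
Ksp = [Ca^2+]^3[AsO4^3-]^2
Ksp = (2.805 × 10^-4)^3 × (1.87 × 10^-4)^2 = 7.72 × 10^-19

7.72 × 10^-19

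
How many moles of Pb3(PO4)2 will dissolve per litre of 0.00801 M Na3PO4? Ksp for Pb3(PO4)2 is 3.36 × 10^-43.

5.79 × 10^-14 M

Pb3(PO4)2(s) ⇌ 3 Pb^2+ + 2 PO4^3-
Ksp = [Pb^2+]^3[PO4^3-]^2
If s mol/L dissolves here, [Pb^2+] = 3s, [PO4^3-] = 0.00801 + 2s ≈ 0.00801 (Ksp is small, so little additional dissolves).
Ksp ≈ (3s)^3 × (0.00801)^2
s = 5.79 × 10^-14 M
Check: 2s = 1.2 × 10^-13 ≪ 0.00801, so the approximation is valid.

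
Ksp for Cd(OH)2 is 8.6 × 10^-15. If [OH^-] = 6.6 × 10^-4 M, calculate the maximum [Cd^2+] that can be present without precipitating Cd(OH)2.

[Cd^2+] = 2.0 x 10^-8 M

Cd(OH)2(s) ⇌ Cd^2+(aq) + 2 OH^-(aq)
Ksp = [Cd^2+][OH^-]^2
Precipitation begins when Q = Ksp. With [OH^-] = 6.6 × 10^-4 M:
8.6 × 10^-15 = (6.6 × 10^-4)^2 × [Cd^2+]
[Cd^2+] = (8.6 × 10^-15 / 4.36 x 10^-7) = 2.0 x 10^-8 M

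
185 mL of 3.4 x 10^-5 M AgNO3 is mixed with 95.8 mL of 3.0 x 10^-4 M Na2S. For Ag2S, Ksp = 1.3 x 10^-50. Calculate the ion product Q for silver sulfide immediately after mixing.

Total volume = 185 + 95.8 = 280.8 mL.
[Ag^+] = 3.4 × 10^-5 × (185/280.8) = 2.24 × 10^-5 M
[S^2-] = 3.0 × 10^-4 × (95.8/280.8) = 1.02 × 10^-4 M
Ag2S(s) ⇌ 2 Ag^+ + S^2-, so Q = [Ag^+]^2[S^2-]
Q = (2.24 x 10^-5)^2(1.02 x 10^-4) = 5.1 x 10^-14
Q > Ksp, so Ag2S will precipitate.

Q ≈ 5.1 × 10^-14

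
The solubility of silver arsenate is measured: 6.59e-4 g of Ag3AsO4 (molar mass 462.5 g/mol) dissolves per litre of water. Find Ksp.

Molar solubility s = (6.59 × 10^-4 g/L) / (462.5 g/mol) = 1.425 × 10^-6 M.
Ag3AsO4(s) ⇌ 3 Ag^+(aq) + AsO4^3-(aq)
Let s = molar solubility. Then [Ag^+] = 3s and [AsO4^3-] = s.
Ksp = [Ag^+]^3[AsO4^3-]
Ksp = (3s)^3s = 27s^4
With s = 1.425 x 10^-6: Ksp = 1.11 x 10^-22

1.11 x 10^-22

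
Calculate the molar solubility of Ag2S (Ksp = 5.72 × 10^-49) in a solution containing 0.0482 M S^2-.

Ag2S(s) ⇌ 2 Ag^+(aq) + S^2-(aq)
Ksp = [Ag^+]^2[S^2-]
Let s be the molar solubility in this solution. [Ag^+] = 2s, [S^2-] = 0.0482 + s ≈ 0.0482 (Ksp is small, so little additional dissolves).
Ksp ≈ (2s)^2 × 0.0482
s = 1.72 x 10^-24 M
Check: s = 1.7 x 10^-24 ≪ 0.0482, so the approximation is valid.

s ≈ 1.72e-24 M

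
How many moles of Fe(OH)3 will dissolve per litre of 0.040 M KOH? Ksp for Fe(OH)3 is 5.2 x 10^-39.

Fe(OH)3(s) <=> Fe^3+(aq) + 3 OH^-(aq)
Ksp = [Fe^3+][OH^-]^3
If s mol/L dissolves here, [Fe^3+] = s, [OH^-] = 0.040 + 3s ≈ 0.040 (since OH^- from KOH dominates).
Ksp ≈ s × (0.040)^3
s = 8.1 × 10^-35 M
Check: 3s = 2.4 x 10^-34 ≪ 0.040, so the approximation is valid.

s = 8.1 × 10^-35 M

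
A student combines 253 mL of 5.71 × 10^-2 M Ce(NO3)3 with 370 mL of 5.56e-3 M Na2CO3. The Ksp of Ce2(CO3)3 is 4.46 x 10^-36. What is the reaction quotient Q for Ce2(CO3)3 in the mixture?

Q = 1.94 × 10^-11

Total volume = 253 + 370 = 623 mL.
[Ce^3+] = 5.71 x 10^-2 × (253/623) = 2.319 x 10^-2 M
[CO3^2-] = 5.56 × 10^-3 × (370/623) = 3.302 × 10^-3 M
Ce2(CO3)3(s) <=> 2 Ce^3+(aq) + 3 CO3^2-(aq), so Q = [Ce^3+]^2[CO3^2-]^3
Q = (2.319 x 10^-2)^2(3.302 × 10^-3)^3 = 1.94 x 10^-11
Q > Ksp, so Ce2(CO3)3 will precipitate.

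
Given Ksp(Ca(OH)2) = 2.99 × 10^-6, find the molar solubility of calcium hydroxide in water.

s ≈ 9.08e-3 M

Ca(OH)2(s) <=> Ca^2+ + 2 OH^-
Ksp = [Ca^2+][OH^-]^2
For each mole of Ca(OH)2 that dissolves: [Ca^2+] = s, [OH^-] = 2s.
Ksp = s(2s)^2 = 4s^3
s^3 = 2.99 × 10^-6 / 4, so s = 9.08 x 10^-3 M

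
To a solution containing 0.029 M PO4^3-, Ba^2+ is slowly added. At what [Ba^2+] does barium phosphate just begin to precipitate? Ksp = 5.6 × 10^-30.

Ba3(PO4)2(s) ⇌ 3 Ba^2+(aq) + 2 PO4^3-(aq)
Ksp = [Ba^2+]^3[PO4^3-]^2
Precipitation begins when Q = Ksp. With [PO4^3-] = 0.029 M:
5.6 × 10^-30 = (0.029)^2 × [Ba^2+]^3
[Ba^2+] = (5.6 × 10^-30 / 8.41 × 10^-4)^(1/3) = 1.9 x 10^-9 M

1.9e-9 M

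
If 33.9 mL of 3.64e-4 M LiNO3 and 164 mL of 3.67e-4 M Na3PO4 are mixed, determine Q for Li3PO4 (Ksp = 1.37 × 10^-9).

7.37 x 10^-17

Total volume = 33.9 + 164 = 197.9 mL.
[Li^+] = 3.64 × 10^-4 × (33.9/197.9) = 6.235 × 10^-5 M
[PO4^3-] = 3.67 × 10^-4 × (164/197.9) = 3.041 x 10^-4 M
Li3PO4(s) ⇌ 3 Li^+ + PO4^3-, so Q = [Li^+]^3[PO4^3-]
Q = (6.235 × 10^-5)^3(3.041 x 10^-4) = 7.37 x 10^-17
Q < Ksp, so no precipitate of Li3PO4 forms.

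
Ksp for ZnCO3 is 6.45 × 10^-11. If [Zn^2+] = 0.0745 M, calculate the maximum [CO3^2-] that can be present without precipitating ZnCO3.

ZnCO3(s) ⇌ Zn^2+ + CO3^2-
Ksp = [Zn^2+][CO3^2-]
Precipitation begins when Q = Ksp. With [Zn^2+] = 0.0745 M:
6.45 × 10^-11 = (0.0745) × [CO3^2-]
[CO3^2-] = (6.45 × 10^-11 / 7.45 x 10^-2) = 8.66 x 10^-10 M

8.66e-10 M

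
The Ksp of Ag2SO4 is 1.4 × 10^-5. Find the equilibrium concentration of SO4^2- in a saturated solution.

[SO4^2-] = 1.5 x 10^-2 M

Ag2SO4(s) ⇌ 2 Ag^+(aq) + SO4^2-(aq)
Ksp = [Ag^+]^2[SO4^2-]
With molar solubility s: [Ag^+] = 2s, [SO4^2-] = s.
Ksp = (2s)^2s = 4s^3
Solving, s = (1.4 × 10^-5/4)^(1/3) = 1.52 × 10^-2 M
[SO4^2-] = s = 1.5 × 10^-2 M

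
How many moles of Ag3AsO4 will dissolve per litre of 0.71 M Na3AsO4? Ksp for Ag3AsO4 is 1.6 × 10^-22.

Ag3AsO4(s) ⇌ 3 Ag^+ + AsO4^3-
Ksp = [Ag^+]^3[AsO4^3-]
If s mol/L dissolves here, [Ag^+] = 3s, [AsO4^3-] = 0.71 + s ≈ 0.71 (common-ion effect: AsO4^3- is already 0.71 M).
Ksp ≈ (3s)^3 × 0.71
s = 2.0 × 10^-8 M
Check: s = 2.0 × 10^-8 ≪ 0.71, so the approximation is valid.

s ≈ 2.0 × 10^-8 M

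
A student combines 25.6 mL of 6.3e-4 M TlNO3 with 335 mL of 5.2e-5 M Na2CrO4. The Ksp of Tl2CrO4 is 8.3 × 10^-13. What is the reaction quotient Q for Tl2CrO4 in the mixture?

9.7 × 10^-14

Total volume = 25.6 + 335 = 360.6 mL.
[Tl^+] = 6.3 x 10^-4 × (25.6/360.6) = 4.47 × 10^-5 M
[CrO4^2-] = 5.2 × 10^-5 × (335/360.6) = 4.83 × 10^-5 M
Tl2CrO4(s) <=> 2 Tl^+(aq) + CrO4^2-(aq), so Q = [Tl^+]^2[CrO4^2-]
Q = (4.47 × 10^-5)^2(4.83 × 10^-5) = 9.7 x 10^-14
Q < Ksp, so no precipitate of Tl2CrO4 forms.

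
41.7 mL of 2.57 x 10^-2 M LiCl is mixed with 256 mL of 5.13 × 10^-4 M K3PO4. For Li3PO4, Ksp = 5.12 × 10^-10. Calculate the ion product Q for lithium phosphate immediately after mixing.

Total volume = 41.7 + 256 = 297.7 mL.
[Li^+] = 2.57 × 10^-2 × (41.7/297.7) = 3.600 × 10^-3 M
[PO4^3-] = 5.13 × 10^-4 × (256/297.7) = 4.411 × 10^-4 M
Li3PO4(s) ⇌ 3 Li^+ + PO4^3-, so Q = [Li^+]^3[PO4^3-]
Q = (3.600 × 10^-3)^3(4.411 x 10^-4) = 2.06 × 10^-11
Q < Ksp, so no precipitate of Li3PO4 forms.

Q ≈ 2.06 x 10^-11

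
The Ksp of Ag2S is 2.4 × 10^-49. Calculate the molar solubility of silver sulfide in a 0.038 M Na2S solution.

Ag2S(s) <=> 2 Ag^+ + S^2-
Ksp = [Ag^+]^2[S^2-]
Let s be the molar solubility in this solution. [Ag^+] = 2s, [S^2-] = 0.038 + s ≈ 0.038 (common-ion effect: S^2- is already 0.038 M).
Ksp ≈ (2s)^2 × 0.038
s = 1.3 × 10^-24 M
Check: s = 1.3 × 10^-24 ≪ 0.038, so the approximation is valid.

1.3e-24 M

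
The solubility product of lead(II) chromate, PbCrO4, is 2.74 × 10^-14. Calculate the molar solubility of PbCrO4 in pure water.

PbCrO4(s) ⇌ Pb^2+ + CrO4^2-
Ksp = [Pb^2+][CrO4^2-]
With molar solubility s: [Pb^2+] = s, [CrO4^2-] = s.
Ksp = s^2
s = √(2.74 × 10^-14) = 1.66 × 10^-7 M

1.66 × 10^-7 M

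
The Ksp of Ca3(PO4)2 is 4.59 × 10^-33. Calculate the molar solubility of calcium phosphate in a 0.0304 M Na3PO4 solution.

s = 5.69 × 10^-11 M

Ca3(PO4)2(s) ⇌ 3 Ca^2+ + 2 PO4^3-
Ksp = [Ca^2+]^3[PO4^3-]^2
Let s = moles of Ca3(PO4)2 that dissolve per litre. [Ca^2+] = 3s, [PO4^3-] = 0.0304 + 2s ≈ 0.0304 (common-ion effect: PO4^3- is already 0.0304 M).
Ksp ≈ (3s)^3 × (0.0304)^2
s = 5.69 × 10^-11 M
Check: 2s = 1.1 × 10^-10 ≪ 0.0304, so the approximation is valid.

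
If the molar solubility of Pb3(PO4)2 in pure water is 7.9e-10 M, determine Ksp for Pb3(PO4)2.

Pb3(PO4)2(s) ⇌ 3 Pb^2+(aq) + 2 PO4^3-(aq)
With molar solubility s: [Pb^2+] = 3s, [PO4^3-] = 2s.
Ksp = [Pb^2+]^3[PO4^3-]^2
Substituting: Ksp = (3s)^3(2s)^2 = 108s^5
Ksp = 108 × (7.9 × 10^-10)^5 = 3.3 x 10^-44

Ksp = 3.3e-44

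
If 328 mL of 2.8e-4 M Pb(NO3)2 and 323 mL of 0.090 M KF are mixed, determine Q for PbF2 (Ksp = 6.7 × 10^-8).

Total volume = 328 + 323 = 651 mL.
[Pb^2+] = 2.8 × 10^-4 × (328/651) = 1.41 × 10^-4 M
[F^-] = 9.0 x 10^-2 × (323/651) = 4.47 x 10^-2 M
PbF2(s) ⇌ Pb^2+ + 2 F^-, so Q = [Pb^2+][F^-]^2
Q = (1.41 × 10^-4)(4.47 × 10^-2)^2 = 2.8 x 10^-7
Q > Ksp, so PbF2 will precipitate.

2.8 × 10^-7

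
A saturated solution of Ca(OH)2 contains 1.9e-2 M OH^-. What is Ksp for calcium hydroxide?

Ca(OH)2(s) <=> Ca^2+(aq) + 2 OH^-(aq)
Stoichiometry gives [Ca^2+] = (1/2)[OH^-] = 9.50 × 10^-3 M.
Ksp = [Ca^2+][OH^-]^2
Ksp = 9.50 x 10^-3 × (1.9 x 10^-2)^2 = 3.4 × 10^-6

Ksp = 3.4 × 10^-6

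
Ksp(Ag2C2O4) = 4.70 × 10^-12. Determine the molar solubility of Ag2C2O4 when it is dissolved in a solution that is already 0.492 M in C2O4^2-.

1.55 × 10^-6 M

Ag2C2O4(s) ⇌ 2 Ag^+ + C2O4^2-
Ksp = [Ag^+]^2[C2O4^2-]
If s mol/L dissolves here, [Ag^+] = 2s, [C2O4^2-] = 0.492 + s ≈ 0.492 (since the C2O4^2- already present dominates).
Ksp ≈ (2s)^2 × 0.492
s = 1.55 × 10^-6 M
Check: s = 1.5 x 10^-6 ≪ 0.492, so the approximation is valid.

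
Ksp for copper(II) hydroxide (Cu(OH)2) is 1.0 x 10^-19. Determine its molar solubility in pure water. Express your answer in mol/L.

s = 2.9e-7 M

Cu(OH)2(s) ⇌ Cu^2+ + 2 OH^-
Ksp = [Cu^2+][OH^-]^2
If s mol/L of Cu(OH)2 dissolves, [Cu^2+] = s and [OH^-] = 2s.
So Ksp = s × (2s)^2 = 4s^3
Solving, s = (1.0 x 10^-19/4)^(1/3) = 2.9 × 10^-7 M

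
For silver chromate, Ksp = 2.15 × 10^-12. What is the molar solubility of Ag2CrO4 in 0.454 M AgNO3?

1.04 × 10^-11 M

Ag2CrO4(s) ⇌ 2 Ag^+(aq) + CrO4^2-(aq)
Ksp = [Ag^+]^2[CrO4^2-]
If s mol/L dissolves here, [Ag^+] = 0.454 + 2s ≈ 0.454, [CrO4^2-] = s (common-ion effect: Ag^+ is already 0.454 M).
Ksp ≈ (0.454)^2 × s
s = 1.04 × 10^-11 M
Check: 2s = 2.1 x 10^-11 ≪ 0.454, so the approximation is valid.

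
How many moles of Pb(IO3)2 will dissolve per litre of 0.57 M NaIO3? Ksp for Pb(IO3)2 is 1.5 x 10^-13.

Pb(IO3)2(s) <=> Pb^2+(aq) + 2 IO3^-(aq)
Ksp = [Pb^2+][IO3^-]^2
Let s = moles of Pb(IO3)2 that dissolve per litre. [Pb^2+] = s, [IO3^-] = 0.57 + 2s ≈ 0.57 (common-ion effect: IO3^- is already 0.57 M).
Ksp ≈ s × (0.57)^2
s = 4.6 x 10^-13 M
Check: 2s = 9.2 × 10^-13 ≪ 0.57, so the approximation is valid.

s ≈ 4.6 x 10^-13 M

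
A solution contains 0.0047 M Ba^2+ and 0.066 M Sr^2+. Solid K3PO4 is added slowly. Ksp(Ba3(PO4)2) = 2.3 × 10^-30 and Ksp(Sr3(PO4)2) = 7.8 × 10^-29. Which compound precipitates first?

Precipitation of each salt starts when its ion product equals its Ksp.
For Ba3(PO4)2: 2.3 × 10^-30 = (0.0047)^3 × [PO4^3-]^2  ⇒  [PO4^3-] = 4.7 x 10^-12 M.
For Sr3(PO4)2: 7.8 × 10^-29 = (0.066)^3 × [PO4^3-]^2  ⇒  [PO4^3-] = 5.2 × 10^-13 M.
The salt with the lower threshold [PO4^3-] precipitates first: Sr3(PO4)2.

Sr3(PO4)2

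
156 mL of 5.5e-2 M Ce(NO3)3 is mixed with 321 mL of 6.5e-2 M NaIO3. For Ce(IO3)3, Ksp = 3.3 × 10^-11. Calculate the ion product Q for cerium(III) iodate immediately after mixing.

Total volume = 156 + 321 = 477 mL.
[Ce^3+] = 5.5 × 10^-2 × (156/477) = 1.80 × 10^-2 M
[IO3^-] = 6.5 × 10^-2 × (321/477) = 4.37 x 10^-2 M
Ce(IO3)3(s) ⇌ Ce^3+(aq) + 3 IO3^-(aq), so Q = [Ce^3+][IO3^-]^3
Q = (1.80 x 10^-2)(4.37 x 10^-2)^3 = 1.5 x 10^-6
Q > Ksp, so Ce(IO3)3 will precipitate.

Q = 1.5e-6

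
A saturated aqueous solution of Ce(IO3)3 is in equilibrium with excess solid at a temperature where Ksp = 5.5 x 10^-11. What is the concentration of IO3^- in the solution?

Ce(IO3)3(s) <=> Ce^3+(aq) + 3 IO3^-(aq)
Ksp = [Ce^3+][IO3^-]^3
Let s = molar solubility. Then [Ce^3+] = s and [IO3^-] = 3s.
Ksp = s(3s)^3 = 27s^4
s^4 = 5.5 x 10^-11 / 27, so s = 1.19 × 10^-3 M
[IO3^-] = 3s = 3.6 × 10^-3 M

[IO3^-] ≈ 3.6e-3 M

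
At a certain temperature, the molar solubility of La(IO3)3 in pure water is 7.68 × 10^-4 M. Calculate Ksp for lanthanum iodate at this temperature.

La(IO3)3(s) ⇌ La^3+ + 3 IO3^-
With molar solubility s: [La^3+] = s, [IO3^-] = 3s.
Ksp = [La^3+][IO3^-]^3
Ksp = s(3s)^3 = 27s^4
Ksp = 27 × (7.68 x 10^-4)^4 = 9.39 x 10^-12

9.39 × 10^-12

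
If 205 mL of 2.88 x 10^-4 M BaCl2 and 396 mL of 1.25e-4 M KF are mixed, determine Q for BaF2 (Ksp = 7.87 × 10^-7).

Q ≈ 6.66e-13

Total volume = 205 + 396 = 601 mL.
[Ba^2+] = 2.88 x 10^-4 × (205/601) = 9.824 × 10^-5 M
[F^-] = 1.25 × 10^-4 × (396/601) = 8.236 × 10^-5 M
BaF2(s) ⇌ Ba^2+ + 2 F^-, so Q = [Ba^2+][F^-]^2
Q = (9.824 × 10^-5)(8.236 x 10^-5)^2 = 6.66 × 10^-13
Q < Ksp, so no precipitate of BaF2 forms.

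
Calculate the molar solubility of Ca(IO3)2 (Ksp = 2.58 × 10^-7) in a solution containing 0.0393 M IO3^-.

Ca(IO3)2(s) <=> Ca^2+ + 2 IO3^-
Ksp = [Ca^2+][IO3^-]^2
If s mol/L dissolves here, [Ca^2+] = s, [IO3^-] = 0.0393 + 2s ≈ 0.0393 (since the IO3^- already present dominates).
Ksp ≈ s × (0.0393)^2
s = 1.67 x 10^-4 M
Check: 2s = 3.3 x 10^-4 ≪ 0.0393, so the approximation is valid.

s = 1.67 × 10^-4 M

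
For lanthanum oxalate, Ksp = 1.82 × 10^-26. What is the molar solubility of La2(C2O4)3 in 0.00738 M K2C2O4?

La2(C2O4)3(s) <=> 2 La^3+(aq) + 3 C2O4^2-(aq)
Ksp = [La^3+]^2[C2O4^2-]^3
Let s be the molar solubility in this solution. [La^3+] = 2s, [C2O4^2-] = 0.00738 + 3s ≈ 0.00738 (since C2O4^2- from K2C2O4 dominates).
Ksp ≈ (2s)^2 × (0.00738)^3
s = 1.06 x 10^-10 M
Check: 3s = 3.2 x 10^-10 ≪ 0.00738, so the approximation is valid.

1.06e-10 M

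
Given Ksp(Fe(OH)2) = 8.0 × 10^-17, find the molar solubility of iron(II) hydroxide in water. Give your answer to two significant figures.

s = 2.7e-6 M

Fe(OH)2(s) ⇌ Fe^2+(aq) + 2 OH^-(aq)
Ksp = [Fe^2+][OH^-]^2
Let s = molar solubility. Then [Fe^2+] = s and [OH^-] = 2s.
So Ksp = s × (2s)^2 = 4s^3
s^3 = 8.0 × 10^-17 / 4, so s = 2.7 × 10^-6 M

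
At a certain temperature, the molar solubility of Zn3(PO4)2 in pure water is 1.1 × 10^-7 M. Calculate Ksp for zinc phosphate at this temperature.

1.7 × 10^-33

Zn3(PO4)2(s) <=> 3 Zn^2+ + 2 PO4^3-
If s mol/L of Zn3(PO4)2 dissolves, [Zn^2+] = 3s and [PO4^3-] = 2s.
Ksp = [Zn^2+]^3[PO4^3-]^2
Ksp = (3s)^3(2s)^2 = 108s^5
Ksp = 108 × (1.1 × 10^-7)^5 = 1.7 x 10^-33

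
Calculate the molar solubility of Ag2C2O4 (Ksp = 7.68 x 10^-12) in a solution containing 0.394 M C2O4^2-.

s = 2.21 x 10^-6 M

Ag2C2O4(s) ⇌ 2 Ag^+ + C2O4^2-
Ksp = [Ag^+]^2[C2O4^2-]
Let s be the molar solubility in this solution. [Ag^+] = 2s, [C2O4^2-] = 0.394 + s ≈ 0.394 (common-ion effect: C2O4^2- is already 0.394 M).
Ksp ≈ (2s)^2 × 0.394
s = 2.21 × 10^-6 M
Check: s = 2.2 × 10^-6 ≪ 0.394, so the approximation is valid.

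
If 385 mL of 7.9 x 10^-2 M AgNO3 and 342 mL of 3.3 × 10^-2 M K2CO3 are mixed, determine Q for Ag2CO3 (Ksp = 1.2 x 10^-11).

2.7 × 10^-5

Total volume = 385 + 342 = 727 mL.
[Ag^+] = 7.9 × 10^-2 × (385/727) = 4.18 × 10^-2 M
[CO3^2-] = 3.3 x 10^-2 × (342/727) = 1.55 x 10^-2 M
Ag2CO3(s) <=> 2 Ag^+(aq) + CO3^2-(aq), so Q = [Ag^+]^2[CO3^2-]
Q = (4.18 x 10^-2)^2(1.55 × 10^-2) = 2.7 x 10^-5
Q > Ksp, so Ag2CO3 will precipitate.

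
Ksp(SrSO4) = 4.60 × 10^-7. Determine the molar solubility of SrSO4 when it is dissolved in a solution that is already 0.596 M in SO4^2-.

7.72 × 10^-7 M

SrSO4(s) ⇌ Sr^2+(aq) + SO4^2-(aq)
Ksp = [Sr^2+][SO4^2-]
Let s = moles of SrSO4 that dissolve per litre. [Sr^2+] = s, [SO4^2-] = 0.596 + s ≈ 0.596 (since the SO4^2- already present dominates).
Ksp ≈ s × 0.596
s = 7.72 × 10^-7 M
Check: s = 7.7 × 10^-7 ≪ 0.596, so the approximation is valid.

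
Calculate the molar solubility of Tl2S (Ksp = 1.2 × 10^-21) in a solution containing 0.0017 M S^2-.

s = 4.2 × 10^-10 M

Tl2S(s) ⇌ 2 Tl^+ + S^2-
Ksp = [Tl^+]^2[S^2-]
If s mol/L dissolves here, [Tl^+] = 2s, [S^2-] = 0.0017 + s ≈ 0.0017 (since the S^2- already present dominates).
Ksp ≈ (2s)^2 × 0.0017
s = 4.2 x 10^-10 M
Check: s = 4.2 x 10^-10 ≪ 0.0017, so the approximation is valid.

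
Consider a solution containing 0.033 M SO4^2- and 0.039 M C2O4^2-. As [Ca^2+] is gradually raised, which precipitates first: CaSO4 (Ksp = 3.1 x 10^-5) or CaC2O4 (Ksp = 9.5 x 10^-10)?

Precipitation of each salt starts when its ion product equals its Ksp.
For CaSO4: 3.1 x 10^-5 = 0.033 × [Ca^2+]  ⇒  [Ca^2+] = 9.4 × 10^-4 M.
For CaC2O4: 9.5 x 10^-10 = 0.039 × [Ca^2+]  ⇒  [Ca^2+] = 2.4 × 10^-8 M.
The salt with the lower threshold [Ca^2+] precipitates first: CaC2O4.

CaC2O4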